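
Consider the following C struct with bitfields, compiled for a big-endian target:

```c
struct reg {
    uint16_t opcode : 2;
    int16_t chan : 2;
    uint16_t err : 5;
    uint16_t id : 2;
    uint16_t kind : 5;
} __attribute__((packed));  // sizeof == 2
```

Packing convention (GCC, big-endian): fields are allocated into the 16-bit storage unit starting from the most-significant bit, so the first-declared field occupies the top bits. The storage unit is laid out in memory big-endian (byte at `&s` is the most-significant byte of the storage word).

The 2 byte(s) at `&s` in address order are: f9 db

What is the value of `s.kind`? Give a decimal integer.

27

[0]=0xf9 [1]=0xdb (big-endian) → word 0xf9db
opcode:2 @ bit 14 → (0xf9db>>14)&0x3 = 0x3
chan:2 @ bit 12 → (0xf9db>>12)&0x3 = 0x3
err:5 @ bit 7 → (0xf9db>>7)&0x1f = 0x13
id:2 @ bit 5 → (0xf9db>>5)&0x3 = 0x2
kind:5 @ bit 0 → (0xf9db>>0)&0x1f = 0x1b  ←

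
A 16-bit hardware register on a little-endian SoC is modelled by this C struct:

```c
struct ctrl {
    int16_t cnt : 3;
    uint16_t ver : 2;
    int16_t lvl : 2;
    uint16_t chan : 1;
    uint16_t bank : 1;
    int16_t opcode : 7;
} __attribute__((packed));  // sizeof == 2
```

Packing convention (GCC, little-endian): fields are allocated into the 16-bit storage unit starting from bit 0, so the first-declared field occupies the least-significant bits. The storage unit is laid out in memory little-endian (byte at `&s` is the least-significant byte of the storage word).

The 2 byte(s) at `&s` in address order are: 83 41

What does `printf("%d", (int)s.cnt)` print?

3

[0]=0x83 [1]=0x41 (little-endian) → word 0x4183
cnt:3 @ bit 0 → (0x4183>>0)&0x7 = 0x3  ←
ver:2 @ bit 3 → (0x4183>>3)&0x3 = 0x0
lvl:2 @ bit 5 → (0x4183>>5)&0x3 = 0x0
chan:1 @ bit 7 → (0x4183>>7)&0x1 = 0x1
bank:1 @ bit 8 → (0x4183>>8)&0x1 = 0x1
opcode:7 @ bit 9 → (0x4183>>9)&0x7f = 0x20
cnt signed 3b, MSB=0: value = 3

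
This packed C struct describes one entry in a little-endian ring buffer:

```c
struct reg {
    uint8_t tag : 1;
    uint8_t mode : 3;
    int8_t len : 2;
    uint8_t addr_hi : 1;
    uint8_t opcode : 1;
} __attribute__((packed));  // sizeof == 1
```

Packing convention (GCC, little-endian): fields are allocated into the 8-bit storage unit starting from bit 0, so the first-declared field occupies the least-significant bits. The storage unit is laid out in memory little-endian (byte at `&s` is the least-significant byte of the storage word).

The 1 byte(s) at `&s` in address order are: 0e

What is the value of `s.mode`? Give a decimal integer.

[0]=0x0e (little-endian) → word 0x0e
tag [0+:1] = (word>>0) & 0x1 = 0
mode [1+:3] = (word>>1) & 0x7 = 7  ←
len [4+:2] = (word>>4) & 0x3 = 0
addr_hi [6+:1] = (word>>6) & 0x1 = 0
opcode [7+:1] = (word>>7) & 0x1 = 0

7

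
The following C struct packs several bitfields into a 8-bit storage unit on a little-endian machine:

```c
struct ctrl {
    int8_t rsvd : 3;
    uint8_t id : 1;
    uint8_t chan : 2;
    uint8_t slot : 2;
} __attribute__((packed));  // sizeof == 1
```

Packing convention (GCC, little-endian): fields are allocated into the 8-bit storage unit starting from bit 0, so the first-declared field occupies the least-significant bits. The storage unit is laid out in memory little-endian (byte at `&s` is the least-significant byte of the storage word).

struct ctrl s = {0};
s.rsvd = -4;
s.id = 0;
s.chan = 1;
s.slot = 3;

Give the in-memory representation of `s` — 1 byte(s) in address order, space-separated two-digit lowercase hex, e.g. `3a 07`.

d4

rsvd (3b) val=-4 bits=0x4 at bit 0: 0x04
id (1b) val=0 bits=0x0 at bit 3: 0x04
chan (2b) val=1 bits=0x1 at bit 4: 0x14
slot (2b) val=3 bits=0x3 at bit 6: 0xd4
word = 0xd4 → little-endian bytes:
  [0]=0xd4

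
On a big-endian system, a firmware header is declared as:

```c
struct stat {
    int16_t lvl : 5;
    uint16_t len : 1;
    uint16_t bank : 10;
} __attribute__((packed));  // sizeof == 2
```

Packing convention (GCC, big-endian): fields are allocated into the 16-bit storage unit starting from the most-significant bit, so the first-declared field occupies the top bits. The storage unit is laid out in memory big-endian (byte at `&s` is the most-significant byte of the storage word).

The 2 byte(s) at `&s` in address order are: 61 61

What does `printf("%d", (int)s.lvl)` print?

12

[0]=0x61 [1]=0x61 (big-endian) → word 0x6161
lvl:5 @ bit 11 → (0x6161>>11)&0x1f = 0xc  ←
len:1 @ bit 10 → (0x6161>>10)&0x1 = 0x0
bank:10 @ bit 0 → (0x6161>>0)&0x3ff = 0x161
lvl signed 5b, MSB=0: value = 12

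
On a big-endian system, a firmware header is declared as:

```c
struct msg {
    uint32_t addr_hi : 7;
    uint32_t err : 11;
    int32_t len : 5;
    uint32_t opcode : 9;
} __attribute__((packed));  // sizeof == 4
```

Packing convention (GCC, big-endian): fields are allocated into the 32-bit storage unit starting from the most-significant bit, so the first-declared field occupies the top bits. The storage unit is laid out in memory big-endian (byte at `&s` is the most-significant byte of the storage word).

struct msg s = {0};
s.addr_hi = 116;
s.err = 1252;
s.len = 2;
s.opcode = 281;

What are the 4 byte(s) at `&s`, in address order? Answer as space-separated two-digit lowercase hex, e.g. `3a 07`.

addr_hi (7b) val=116 bits=0x74 at bit 25: 0xe8000000
err (11b) val=1252 bits=0x4e4 at bit 14: 0xe9390000
len (5b) val=2 bits=0x2 at bit 9: 0xe9390400
opcode (9b) val=281 bits=0x119 at bit 0: 0xe9390519
word = 0xe9390519 → big-endian bytes:
  [0]=0xe9  [1]=0x39  [2]=0x05  [3]=0x19

e9 39 05 19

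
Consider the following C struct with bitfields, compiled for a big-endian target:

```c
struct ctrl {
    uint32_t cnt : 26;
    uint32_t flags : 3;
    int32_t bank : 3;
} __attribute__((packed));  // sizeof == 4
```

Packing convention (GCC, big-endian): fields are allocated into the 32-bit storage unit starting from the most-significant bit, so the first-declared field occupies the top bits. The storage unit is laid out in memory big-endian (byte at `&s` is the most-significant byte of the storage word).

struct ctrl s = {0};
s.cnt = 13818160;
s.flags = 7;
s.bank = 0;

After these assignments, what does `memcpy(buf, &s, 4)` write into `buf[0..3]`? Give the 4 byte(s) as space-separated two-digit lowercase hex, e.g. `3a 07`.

34 b6 4c 38

cnt (26b) val=13818160 bits=0xd2d930 at bit 6: 0x34b64c00
flags (3b) val=7 bits=0x7 at bit 3: 0x34b64c38
bank (3b) val=0 bits=0x0 at bit 0: 0x34b64c38
word = 0x34b64c38 → big-endian bytes:
  [0]=0x34  [1]=0xb6  [2]=0x4c  [3]=0x38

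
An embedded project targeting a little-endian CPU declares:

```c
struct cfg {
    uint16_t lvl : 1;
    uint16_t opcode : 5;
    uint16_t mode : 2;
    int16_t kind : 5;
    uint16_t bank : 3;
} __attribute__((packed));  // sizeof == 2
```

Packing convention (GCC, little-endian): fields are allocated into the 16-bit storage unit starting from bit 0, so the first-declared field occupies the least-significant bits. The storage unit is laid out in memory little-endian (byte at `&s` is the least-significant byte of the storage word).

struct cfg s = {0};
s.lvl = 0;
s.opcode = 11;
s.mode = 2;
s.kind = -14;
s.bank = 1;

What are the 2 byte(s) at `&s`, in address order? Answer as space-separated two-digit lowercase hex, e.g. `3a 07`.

96 32

lvl (1b) val=0 bits=0x0 at bit 0: 0x0000
opcode (5b) val=11 bits=0xb at bit 1: 0x0016
mode (2b) val=2 bits=0x2 at bit 6: 0x0096
kind (5b) val=-14 bits=0x12 at bit 8: 0x1296
bank (3b) val=1 bits=0x1 at bit 13: 0x3296
word = 0x3296 → little-endian bytes:
  [0]=0x96  [1]=0x32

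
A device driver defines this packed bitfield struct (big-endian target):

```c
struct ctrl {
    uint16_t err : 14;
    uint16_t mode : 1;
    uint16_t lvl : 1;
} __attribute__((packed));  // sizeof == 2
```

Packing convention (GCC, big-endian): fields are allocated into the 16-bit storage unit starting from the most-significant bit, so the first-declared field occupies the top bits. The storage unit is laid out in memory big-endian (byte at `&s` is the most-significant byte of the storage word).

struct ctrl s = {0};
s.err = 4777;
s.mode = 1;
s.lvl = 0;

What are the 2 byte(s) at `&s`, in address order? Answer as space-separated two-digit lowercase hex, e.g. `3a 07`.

err:14 = 4777 → 0x12a9 << 2 → word 0x4aa4
mode:1 = 1 → 0x1 << 1 → word 0x4aa6
lvl:1 = 0 → 0x0 << 0 → word 0x4aa6
word = 0x4aa6 → big-endian bytes:
  [0]=0x4a  [1]=0xa6

4a a6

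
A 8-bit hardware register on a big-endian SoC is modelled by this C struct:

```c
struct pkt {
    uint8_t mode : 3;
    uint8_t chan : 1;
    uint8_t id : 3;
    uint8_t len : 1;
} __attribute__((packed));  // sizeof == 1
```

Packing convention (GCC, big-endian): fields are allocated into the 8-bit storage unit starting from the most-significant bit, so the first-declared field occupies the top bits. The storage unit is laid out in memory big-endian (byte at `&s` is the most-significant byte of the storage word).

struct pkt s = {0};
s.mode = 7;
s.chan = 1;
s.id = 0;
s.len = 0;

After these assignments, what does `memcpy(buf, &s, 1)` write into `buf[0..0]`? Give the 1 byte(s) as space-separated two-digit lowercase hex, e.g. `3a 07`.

[5+:3] mode=7 & 0x7 = 0x7; word=0xe0
[4+:1] chan=1 & 0x1 = 0x1; word=0xf0
[1+:3] id=0 & 0x7 = 0x0; word=0xf0
[0+:1] len=0 & 0x1 = 0x0; word=0xf0
word = 0xf0 → big-endian bytes:
  [0]=0xf0

f0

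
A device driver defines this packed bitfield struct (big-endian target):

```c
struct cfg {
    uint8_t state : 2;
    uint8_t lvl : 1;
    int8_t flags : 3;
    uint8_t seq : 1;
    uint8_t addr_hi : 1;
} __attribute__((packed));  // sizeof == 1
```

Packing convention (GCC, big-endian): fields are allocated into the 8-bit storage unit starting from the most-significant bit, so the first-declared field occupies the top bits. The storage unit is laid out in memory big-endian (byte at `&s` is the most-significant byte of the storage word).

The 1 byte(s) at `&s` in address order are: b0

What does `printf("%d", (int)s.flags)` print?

-4

[0]=0xb0 (big-endian) → word 0xb0
state [6+:2] = (word>>6) & 0x3 = 2
lvl [5+:1] = (word>>5) & 0x1 = 1
flags [2+:3] = (word>>2) & 0x7 = 4  ←
seq [1+:1] = (word>>1) & 0x1 = 0
addr_hi [0+:1] = (word>>0) & 0x1 = 0
flags signed 3b, MSB=1: 4 - 8 = -4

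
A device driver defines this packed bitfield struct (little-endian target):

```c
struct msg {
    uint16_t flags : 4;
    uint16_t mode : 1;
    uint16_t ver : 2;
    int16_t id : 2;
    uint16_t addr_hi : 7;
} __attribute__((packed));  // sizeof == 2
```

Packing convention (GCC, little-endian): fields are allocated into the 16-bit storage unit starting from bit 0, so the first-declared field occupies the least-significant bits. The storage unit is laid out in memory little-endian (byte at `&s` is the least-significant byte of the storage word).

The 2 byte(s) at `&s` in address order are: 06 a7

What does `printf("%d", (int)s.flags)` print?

[0]=0x06 [1]=0xa7 (little-endian) → word 0xa706
flags:4 @ bit 0 → (0xa706>>0)&0xf = 0x6  ←
mode:1 @ bit 4 → (0xa706>>4)&0x1 = 0x0
ver:2 @ bit 5 → (0xa706>>5)&0x3 = 0x0
id:2 @ bit 7 → (0xa706>>7)&0x3 = 0x2
addr_hi:7 @ bit 9 → (0xa706>>9)&0x7f = 0x53

6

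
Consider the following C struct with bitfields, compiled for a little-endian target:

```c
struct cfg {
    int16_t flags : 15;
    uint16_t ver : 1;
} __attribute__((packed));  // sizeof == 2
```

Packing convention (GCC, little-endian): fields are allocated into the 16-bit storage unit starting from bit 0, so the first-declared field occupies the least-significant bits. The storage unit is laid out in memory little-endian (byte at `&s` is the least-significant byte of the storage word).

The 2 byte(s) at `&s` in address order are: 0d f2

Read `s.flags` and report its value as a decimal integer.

-3571

[0]=0x0d [1]=0xf2 (little-endian) → word 0xf20d
flags:15 @ bit 0 → (0xf20d>>0)&0x7fff = 0x720d  ←
ver:1 @ bit 15 → (0xf20d>>15)&0x1 = 0x1
flags signed 15b, MSB=1: 29197 - 32768 = -3571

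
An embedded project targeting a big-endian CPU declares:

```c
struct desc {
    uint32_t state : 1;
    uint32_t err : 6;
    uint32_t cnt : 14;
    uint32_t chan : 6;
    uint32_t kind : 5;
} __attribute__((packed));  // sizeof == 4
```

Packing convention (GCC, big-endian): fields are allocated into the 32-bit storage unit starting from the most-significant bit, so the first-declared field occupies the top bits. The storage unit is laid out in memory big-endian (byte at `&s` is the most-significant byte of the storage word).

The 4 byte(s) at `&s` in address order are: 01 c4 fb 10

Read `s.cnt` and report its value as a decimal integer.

14495

[0]=0x01 [1]=0xc4 [2]=0xfb [3]=0x10 (big-endian) → word 0x01c4fb10
state [31+:1] = (word>>31) & 0x1 = 0
err [25+:6] = (word>>25) & 0x3f = 0
cnt [11+:14] = (word>>11) & 0x3fff = 14495  ←
chan [5+:6] = (word>>5) & 0x3f = 24
kind [0+:5] = (word>>0) & 0x1f = 16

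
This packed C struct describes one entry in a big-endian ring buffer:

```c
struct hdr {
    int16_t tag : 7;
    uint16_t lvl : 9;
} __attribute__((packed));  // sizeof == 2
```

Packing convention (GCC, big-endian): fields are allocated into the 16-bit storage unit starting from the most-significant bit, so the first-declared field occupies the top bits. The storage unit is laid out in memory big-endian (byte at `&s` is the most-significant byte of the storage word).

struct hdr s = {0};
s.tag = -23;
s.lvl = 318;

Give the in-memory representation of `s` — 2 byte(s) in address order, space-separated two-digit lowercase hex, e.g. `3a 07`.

d3 3e

tag (7b) val=-23 bits=0x69 at bit 9: 0xd200
lvl (9b) val=318 bits=0x13e at bit 0: 0xd33e
word = 0xd33e → big-endian bytes:
  [0]=0xd3  [1]=0x3e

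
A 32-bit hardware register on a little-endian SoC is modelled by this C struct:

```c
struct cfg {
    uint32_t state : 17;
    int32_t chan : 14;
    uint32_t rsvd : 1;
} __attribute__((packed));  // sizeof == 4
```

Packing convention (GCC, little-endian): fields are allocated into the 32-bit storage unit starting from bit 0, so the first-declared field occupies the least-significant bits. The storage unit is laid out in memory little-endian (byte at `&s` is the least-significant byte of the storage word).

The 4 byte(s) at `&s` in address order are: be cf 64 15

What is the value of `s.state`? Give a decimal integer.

53182

[0]=0xbe [1]=0xcf [2]=0x64 [3]=0x15 (little-endian) → word 0x1564cfbe
state [0+:17] = (word>>0) & 0x1ffff = 53182  ←
chan [17+:14] = (word>>17) & 0x3fff = 2738
rsvd [31+:1] = (word>>31) & 0x1 = 0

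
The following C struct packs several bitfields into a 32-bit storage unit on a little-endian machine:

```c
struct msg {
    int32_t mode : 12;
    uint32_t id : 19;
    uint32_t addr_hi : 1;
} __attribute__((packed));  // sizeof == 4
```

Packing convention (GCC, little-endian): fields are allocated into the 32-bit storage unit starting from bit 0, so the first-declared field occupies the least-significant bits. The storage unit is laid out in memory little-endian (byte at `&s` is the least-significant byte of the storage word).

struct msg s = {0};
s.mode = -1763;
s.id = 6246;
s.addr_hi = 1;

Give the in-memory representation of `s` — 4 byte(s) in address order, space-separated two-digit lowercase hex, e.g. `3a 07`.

1d 69 86 81

mode (12b) val=-1763 bits=0x91d at bit 0: 0x0000091d
id (19b) val=6246 bits=0x1866 at bit 12: 0x0186691d
addr_hi (1b) val=1 bits=0x1 at bit 31: 0x8186691d
word = 0x8186691d → little-endian bytes:
  [0]=0x1d  [1]=0x69  [2]=0x86  [3]=0x81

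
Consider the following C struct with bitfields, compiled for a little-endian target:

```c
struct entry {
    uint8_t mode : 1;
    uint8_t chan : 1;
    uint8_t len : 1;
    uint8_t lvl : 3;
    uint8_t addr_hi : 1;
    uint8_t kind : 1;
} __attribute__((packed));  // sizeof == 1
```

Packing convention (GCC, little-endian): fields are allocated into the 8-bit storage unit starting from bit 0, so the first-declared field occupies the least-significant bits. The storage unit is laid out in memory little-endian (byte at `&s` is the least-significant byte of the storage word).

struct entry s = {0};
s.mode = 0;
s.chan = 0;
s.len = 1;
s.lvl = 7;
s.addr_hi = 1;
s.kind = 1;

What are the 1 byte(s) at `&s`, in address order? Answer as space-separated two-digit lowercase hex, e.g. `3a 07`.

fc

[0+:1] mode=0 & 0x1 = 0x0; word=0x00
[1+:1] chan=0 & 0x1 = 0x0; word=0x00
[2+:1] len=1 & 0x1 = 0x1; word=0x04
[3+:3] lvl=7 & 0x7 = 0x7; word=0x3c
[6+:1] addr_hi=1 & 0x1 = 0x1; word=0x7c
[7+:1] kind=1 & 0x1 = 0x1; word=0xfc
word = 0xfc → little-endian bytes:
  [0]=0xfc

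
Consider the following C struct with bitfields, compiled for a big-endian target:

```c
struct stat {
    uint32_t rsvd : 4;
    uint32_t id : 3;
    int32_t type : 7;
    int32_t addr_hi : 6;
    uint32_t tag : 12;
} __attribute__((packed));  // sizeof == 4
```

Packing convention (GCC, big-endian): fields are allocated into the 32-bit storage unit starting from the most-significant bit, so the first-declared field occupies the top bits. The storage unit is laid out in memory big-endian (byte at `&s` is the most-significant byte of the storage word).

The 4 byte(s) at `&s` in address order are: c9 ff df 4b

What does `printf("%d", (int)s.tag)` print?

3915

[0]=0xc9 [1]=0xff [2]=0xdf [3]=0x4b (big-endian) → word 0xc9ffdf4b
rsvd:4 @ bit 28 → (0xc9ffdf4b>>28)&0xf = 0xc
id:3 @ bit 25 → (0xc9ffdf4b>>25)&0x7 = 0x4
type:7 @ bit 18 → (0xc9ffdf4b>>18)&0x7f = 0x7f
addr_hi:6 @ bit 12 → (0xc9ffdf4b>>12)&0x3f = 0x3d
tag:12 @ bit 0 → (0xc9ffdf4b>>0)&0xfff = 0xf4b  ←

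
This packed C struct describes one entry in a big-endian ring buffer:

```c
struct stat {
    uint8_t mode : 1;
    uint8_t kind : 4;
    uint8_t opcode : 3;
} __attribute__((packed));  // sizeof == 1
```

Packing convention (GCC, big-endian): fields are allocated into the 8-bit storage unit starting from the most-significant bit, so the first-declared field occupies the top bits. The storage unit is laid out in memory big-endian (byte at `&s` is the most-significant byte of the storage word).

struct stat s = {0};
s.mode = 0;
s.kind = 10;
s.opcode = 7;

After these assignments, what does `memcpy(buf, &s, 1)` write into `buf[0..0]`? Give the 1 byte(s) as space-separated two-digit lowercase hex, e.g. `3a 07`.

[7+:1] mode=0 & 0x1 = 0x0; word=0x00
[3+:4] kind=10 & 0xf = 0xa; word=0x50
[0+:3] opcode=7 & 0x7 = 0x7; word=0x57
word = 0x57 → big-endian bytes:
  [0]=0x57

57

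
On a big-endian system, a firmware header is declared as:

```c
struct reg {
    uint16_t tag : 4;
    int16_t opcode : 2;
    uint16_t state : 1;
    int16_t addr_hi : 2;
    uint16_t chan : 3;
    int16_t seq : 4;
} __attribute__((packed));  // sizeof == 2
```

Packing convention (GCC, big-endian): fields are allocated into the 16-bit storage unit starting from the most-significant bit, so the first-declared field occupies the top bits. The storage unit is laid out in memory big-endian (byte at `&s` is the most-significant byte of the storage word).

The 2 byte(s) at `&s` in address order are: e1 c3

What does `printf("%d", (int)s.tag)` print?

[0]=0xe1 [1]=0xc3 (big-endian) → word 0xe1c3
tag [12+:4] = (word>>12) & 0xf = 14  ←
opcode [10+:2] = (word>>10) & 0x3 = 0
state [9+:1] = (word>>9) & 0x1 = 0
addr_hi [7+:2] = (word>>7) & 0x3 = 3
chan [4+:3] = (word>>4) & 0x7 = 4
seq [0+:4] = (word>>0) & 0xf = 3

14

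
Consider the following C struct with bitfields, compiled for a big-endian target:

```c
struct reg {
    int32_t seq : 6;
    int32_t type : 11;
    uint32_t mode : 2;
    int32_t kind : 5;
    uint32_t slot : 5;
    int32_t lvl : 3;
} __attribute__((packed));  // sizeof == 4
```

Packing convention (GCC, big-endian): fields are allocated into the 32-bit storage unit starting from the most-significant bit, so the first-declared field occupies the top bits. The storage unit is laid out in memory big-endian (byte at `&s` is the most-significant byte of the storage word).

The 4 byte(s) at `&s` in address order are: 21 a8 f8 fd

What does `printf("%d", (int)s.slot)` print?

[0]=0x21 [1]=0xa8 [2]=0xf8 [3]=0xfd (big-endian) → word 0x21a8f8fd
seq [26+:6] = (word>>26) & 0x3f = 8
type [15+:11] = (word>>15) & 0x7ff = 849
mode [13+:2] = (word>>13) & 0x3 = 3
kind [8+:5] = (word>>8) & 0x1f = 24
slot [3+:5] = (word>>3) & 0x1f = 31  ←
lvl [0+:3] = (word>>0) & 0x7 = 5

31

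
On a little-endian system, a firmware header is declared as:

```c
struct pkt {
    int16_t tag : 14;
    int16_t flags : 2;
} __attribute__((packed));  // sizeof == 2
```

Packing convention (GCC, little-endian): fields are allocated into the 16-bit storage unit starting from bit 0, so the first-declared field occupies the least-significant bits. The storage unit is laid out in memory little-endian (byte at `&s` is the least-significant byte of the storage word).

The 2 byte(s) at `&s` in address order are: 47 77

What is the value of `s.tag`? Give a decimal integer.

-2233

[0]=0x47 [1]=0x77 (little-endian) → word 0x7747
tag [0+:14] = (word>>0) & 0x3fff = 14151  ←
flags [14+:2] = (word>>14) & 0x3 = 1
tag signed 14b, MSB=1: 14151 - 16384 = -2233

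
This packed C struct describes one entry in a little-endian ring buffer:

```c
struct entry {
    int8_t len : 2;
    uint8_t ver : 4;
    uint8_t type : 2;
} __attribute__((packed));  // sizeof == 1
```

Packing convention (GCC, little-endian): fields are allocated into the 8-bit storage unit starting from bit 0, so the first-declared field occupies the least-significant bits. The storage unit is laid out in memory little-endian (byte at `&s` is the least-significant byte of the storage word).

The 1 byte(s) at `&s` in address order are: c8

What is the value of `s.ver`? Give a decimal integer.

2

[0]=0xc8 (little-endian) → word 0xc8
len [0+:2] = (word>>0) & 0x3 = 0
ver [2+:4] = (word>>2) & 0xf = 2  ←
type [6+:2] = (word>>6) & 0x3 = 3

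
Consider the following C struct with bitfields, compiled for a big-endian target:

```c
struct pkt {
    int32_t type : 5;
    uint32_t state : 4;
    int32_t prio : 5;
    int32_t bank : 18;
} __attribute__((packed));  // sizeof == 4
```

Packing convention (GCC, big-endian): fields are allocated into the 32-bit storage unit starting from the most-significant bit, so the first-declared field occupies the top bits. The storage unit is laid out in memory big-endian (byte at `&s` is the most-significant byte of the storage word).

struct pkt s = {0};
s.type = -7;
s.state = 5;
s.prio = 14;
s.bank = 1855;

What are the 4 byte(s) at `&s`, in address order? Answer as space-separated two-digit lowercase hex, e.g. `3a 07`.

ca b8 07 3f

type:5 = -7 → 0x19 << 27 → word 0xc8000000
state:4 = 5 → 0x5 << 23 → word 0xca800000
prio:5 = 14 → 0xe << 18 → word 0xcab80000
bank:18 = 1855 → 0x73f << 0 → word 0xcab8073f
word = 0xcab8073f → big-endian bytes:
  [0]=0xca  [1]=0xb8  [2]=0x07  [3]=0x3f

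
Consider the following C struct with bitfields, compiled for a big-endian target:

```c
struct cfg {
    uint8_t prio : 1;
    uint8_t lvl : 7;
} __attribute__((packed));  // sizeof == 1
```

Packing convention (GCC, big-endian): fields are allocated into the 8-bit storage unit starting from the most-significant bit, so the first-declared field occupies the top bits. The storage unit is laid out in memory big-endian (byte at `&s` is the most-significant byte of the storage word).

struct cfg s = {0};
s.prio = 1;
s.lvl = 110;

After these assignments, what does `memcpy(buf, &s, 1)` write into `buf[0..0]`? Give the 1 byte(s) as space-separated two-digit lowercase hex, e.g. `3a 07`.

ee

prio:1 = 1 → 0x1 << 7 → word 0x80
lvl:7 = 110 → 0x6e << 0 → word 0xee
word = 0xee → big-endian bytes:
  [0]=0xee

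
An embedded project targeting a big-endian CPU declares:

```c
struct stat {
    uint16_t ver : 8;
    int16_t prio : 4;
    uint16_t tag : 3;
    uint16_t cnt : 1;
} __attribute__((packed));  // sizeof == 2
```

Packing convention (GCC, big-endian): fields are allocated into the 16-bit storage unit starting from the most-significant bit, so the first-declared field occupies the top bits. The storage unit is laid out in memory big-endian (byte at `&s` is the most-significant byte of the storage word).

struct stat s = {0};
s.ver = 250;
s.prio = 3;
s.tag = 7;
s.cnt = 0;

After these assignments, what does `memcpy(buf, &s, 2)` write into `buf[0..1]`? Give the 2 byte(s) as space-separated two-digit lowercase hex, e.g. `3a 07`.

[8+:8] ver=250 & 0xff = 0xfa; word=0xfa00
[4+:4] prio=3 & 0xf = 0x3; word=0xfa30
[1+:3] tag=7 & 0x7 = 0x7; word=0xfa3e
[0+:1] cnt=0 & 0x1 = 0x0; word=0xfa3e
word = 0xfa3e → big-endian bytes:
  [0]=0xfa  [1]=0x3e

fa 3e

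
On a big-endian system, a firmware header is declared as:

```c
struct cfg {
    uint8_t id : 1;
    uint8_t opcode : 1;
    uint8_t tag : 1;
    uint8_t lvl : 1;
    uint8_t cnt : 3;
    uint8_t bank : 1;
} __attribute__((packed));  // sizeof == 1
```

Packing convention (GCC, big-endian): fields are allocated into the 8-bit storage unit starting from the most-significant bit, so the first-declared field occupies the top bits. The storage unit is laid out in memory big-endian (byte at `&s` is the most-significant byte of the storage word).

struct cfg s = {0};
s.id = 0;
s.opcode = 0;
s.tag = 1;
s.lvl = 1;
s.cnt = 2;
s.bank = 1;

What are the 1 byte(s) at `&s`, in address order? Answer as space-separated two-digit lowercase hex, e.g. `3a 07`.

35

id (1b) val=0 bits=0x0 at bit 7: 0x00
opcode (1b) val=0 bits=0x0 at bit 6: 0x00
tag (1b) val=1 bits=0x1 at bit 5: 0x20
lvl (1b) val=1 bits=0x1 at bit 4: 0x30
cnt (3b) val=2 bits=0x2 at bit 1: 0x34
bank (1b) val=1 bits=0x1 at bit 0: 0x35
word = 0x35 → big-endian bytes:
  [0]=0x35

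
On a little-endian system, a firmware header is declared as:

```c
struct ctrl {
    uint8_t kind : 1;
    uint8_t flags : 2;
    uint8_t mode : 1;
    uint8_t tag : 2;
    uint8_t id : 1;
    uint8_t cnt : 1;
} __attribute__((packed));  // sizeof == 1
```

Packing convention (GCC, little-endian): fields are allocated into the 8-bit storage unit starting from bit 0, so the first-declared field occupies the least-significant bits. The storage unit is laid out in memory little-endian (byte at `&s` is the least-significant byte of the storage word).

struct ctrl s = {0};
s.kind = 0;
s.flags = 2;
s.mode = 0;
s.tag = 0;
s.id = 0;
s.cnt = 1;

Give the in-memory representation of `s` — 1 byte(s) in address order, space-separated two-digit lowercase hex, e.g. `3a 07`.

[0+:1] kind=0 & 0x1 = 0x0; word=0x00
[1+:2] flags=2 & 0x3 = 0x2; word=0x04
[3+:1] mode=0 & 0x1 = 0x0; word=0x04
[4+:2] tag=0 & 0x3 = 0x0; word=0x04
[6+:1] id=0 & 0x1 = 0x0; word=0x04
[7+:1] cnt=1 & 0x1 = 0x1; word=0x84
word = 0x84 → little-endian bytes:
  [0]=0x84

84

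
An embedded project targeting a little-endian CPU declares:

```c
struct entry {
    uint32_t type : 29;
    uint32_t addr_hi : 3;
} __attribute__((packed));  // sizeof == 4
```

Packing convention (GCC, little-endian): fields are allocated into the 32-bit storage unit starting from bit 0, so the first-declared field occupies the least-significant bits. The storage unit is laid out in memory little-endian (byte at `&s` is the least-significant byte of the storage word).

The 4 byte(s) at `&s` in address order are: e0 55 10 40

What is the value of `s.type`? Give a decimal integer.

[0]=0xe0 [1]=0x55 [2]=0x10 [3]=0x40 (little-endian) → word 0x401055e0
type [0+:29] = (word>>0) & 0x1fffffff = 1070560  ←
addr_hi [29+:3] = (word>>29) & 0x7 = 2

1070560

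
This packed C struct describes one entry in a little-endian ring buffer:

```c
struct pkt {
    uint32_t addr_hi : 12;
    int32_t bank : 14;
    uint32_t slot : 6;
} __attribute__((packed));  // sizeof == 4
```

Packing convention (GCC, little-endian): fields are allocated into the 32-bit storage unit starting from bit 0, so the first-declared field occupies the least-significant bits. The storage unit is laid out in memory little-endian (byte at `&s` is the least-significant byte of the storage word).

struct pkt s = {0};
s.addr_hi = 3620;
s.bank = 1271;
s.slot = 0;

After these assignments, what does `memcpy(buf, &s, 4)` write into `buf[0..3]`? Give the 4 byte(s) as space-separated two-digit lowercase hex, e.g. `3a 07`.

24 7e 4f 00

addr_hi:12 = 3620 → 0xe24 << 0 → word 0x00000e24
bank:14 = 1271 → 0x4f7 << 12 → word 0x004f7e24
slot:6 = 0 → 0x0 << 26 → word 0x004f7e24
word = 0x004f7e24 → little-endian bytes:
  [0]=0x24  [1]=0x7e  [2]=0x4f  [3]=0x00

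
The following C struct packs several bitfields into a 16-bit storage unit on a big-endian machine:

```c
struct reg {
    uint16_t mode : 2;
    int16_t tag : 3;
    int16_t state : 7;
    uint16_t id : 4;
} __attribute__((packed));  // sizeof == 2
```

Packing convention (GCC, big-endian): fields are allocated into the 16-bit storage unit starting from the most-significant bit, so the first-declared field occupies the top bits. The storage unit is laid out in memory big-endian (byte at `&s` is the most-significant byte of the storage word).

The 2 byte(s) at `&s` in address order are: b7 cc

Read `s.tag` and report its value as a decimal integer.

[0]=0xb7 [1]=0xcc (big-endian) → word 0xb7cc
mode:2 @ bit 14 → (0xb7cc>>14)&0x3 = 0x2
tag:3 @ bit 11 → (0xb7cc>>11)&0x7 = 0x6  ←
state:7 @ bit 4 → (0xb7cc>>4)&0x7f = 0x7c
id:4 @ bit 0 → (0xb7cc>>0)&0xf = 0xc
tag signed 3b, MSB=1: 6 - 8 = -2

-2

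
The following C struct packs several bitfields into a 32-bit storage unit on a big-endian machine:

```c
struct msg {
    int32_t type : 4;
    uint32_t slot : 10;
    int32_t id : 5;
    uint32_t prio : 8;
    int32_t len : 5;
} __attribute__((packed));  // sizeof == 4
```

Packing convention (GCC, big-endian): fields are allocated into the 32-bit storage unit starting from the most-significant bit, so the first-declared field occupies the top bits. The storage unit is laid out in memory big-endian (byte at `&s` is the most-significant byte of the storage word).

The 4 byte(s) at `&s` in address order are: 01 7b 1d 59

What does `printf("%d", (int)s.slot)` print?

94

[0]=0x01 [1]=0x7b [2]=0x1d [3]=0x59 (big-endian) → word 0x017b1d59
type:4 @ bit 28 → (0x017b1d59>>28)&0xf = 0x0
slot:10 @ bit 18 → (0x017b1d59>>18)&0x3ff = 0x5e  ←
id:5 @ bit 13 → (0x017b1d59>>13)&0x1f = 0x18
prio:8 @ bit 5 → (0x017b1d59>>5)&0xff = 0xea
len:5 @ bit 0 → (0x017b1d59>>0)&0x1f = 0x19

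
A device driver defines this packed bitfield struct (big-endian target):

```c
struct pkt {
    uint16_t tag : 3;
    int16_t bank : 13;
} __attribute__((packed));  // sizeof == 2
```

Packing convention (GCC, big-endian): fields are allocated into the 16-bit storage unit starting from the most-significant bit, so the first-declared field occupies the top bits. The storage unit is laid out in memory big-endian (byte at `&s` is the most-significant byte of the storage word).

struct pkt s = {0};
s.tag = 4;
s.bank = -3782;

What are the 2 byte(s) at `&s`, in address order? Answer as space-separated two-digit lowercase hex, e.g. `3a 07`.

tag:3 = 4 → 0x4 << 13 → word 0x8000
bank:13 = -3782 → 0x113a << 0 → word 0x913a
word = 0x913a → big-endian bytes:
  [0]=0x91  [1]=0x3a

91 3a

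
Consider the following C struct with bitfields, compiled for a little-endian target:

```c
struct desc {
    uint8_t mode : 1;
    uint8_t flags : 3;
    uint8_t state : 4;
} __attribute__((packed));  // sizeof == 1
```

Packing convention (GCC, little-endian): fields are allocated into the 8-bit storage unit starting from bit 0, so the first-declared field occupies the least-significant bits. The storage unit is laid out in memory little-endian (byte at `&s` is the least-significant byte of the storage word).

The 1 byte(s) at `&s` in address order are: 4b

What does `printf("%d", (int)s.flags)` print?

5

[0]=0x4b (little-endian) → word 0x4b
mode [0+:1] = (word>>0) & 0x1 = 1
flags [1+:3] = (word>>1) & 0x7 = 5  ←
state [4+:4] = (word>>4) & 0xf = 4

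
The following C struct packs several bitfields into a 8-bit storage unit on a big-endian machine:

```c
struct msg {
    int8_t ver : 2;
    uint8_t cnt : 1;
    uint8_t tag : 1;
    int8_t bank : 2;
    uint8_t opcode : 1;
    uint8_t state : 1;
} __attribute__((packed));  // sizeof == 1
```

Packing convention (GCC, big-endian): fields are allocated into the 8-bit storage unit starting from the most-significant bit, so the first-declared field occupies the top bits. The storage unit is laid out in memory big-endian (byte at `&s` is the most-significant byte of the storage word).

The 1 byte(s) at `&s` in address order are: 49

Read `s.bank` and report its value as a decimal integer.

-2

[0]=0x49 (big-endian) → word 0x49
ver:2 @ bit 6 → (0x49>>6)&0x3 = 0x1
cnt:1 @ bit 5 → (0x49>>5)&0x1 = 0x0
tag:1 @ bit 4 → (0x49>>4)&0x1 = 0x0
bank:2 @ bit 2 → (0x49>>2)&0x3 = 0x2  ←
opcode:1 @ bit 1 → (0x49>>1)&0x1 = 0x0
state:1 @ bit 0 → (0x49>>0)&0x1 = 0x1
bank signed 2b, MSB=1: 2 - 4 = -2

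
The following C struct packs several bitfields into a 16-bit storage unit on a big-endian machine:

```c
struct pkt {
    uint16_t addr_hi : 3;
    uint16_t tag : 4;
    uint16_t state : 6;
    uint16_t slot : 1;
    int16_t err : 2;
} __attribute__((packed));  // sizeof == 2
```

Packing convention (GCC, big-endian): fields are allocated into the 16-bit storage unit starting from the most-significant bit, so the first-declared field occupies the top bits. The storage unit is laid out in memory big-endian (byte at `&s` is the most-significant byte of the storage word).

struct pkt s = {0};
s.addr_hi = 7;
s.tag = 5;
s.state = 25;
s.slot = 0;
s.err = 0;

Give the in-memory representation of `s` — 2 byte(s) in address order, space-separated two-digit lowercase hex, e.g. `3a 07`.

addr_hi:3 = 7 → 0x7 << 13 → word 0xe000
tag:4 = 5 → 0x5 << 9 → word 0xea00
state:6 = 25 → 0x19 << 3 → word 0xeac8
slot:1 = 0 → 0x0 << 2 → word 0xeac8
err:2 = 0 → 0x0 << 0 → word 0xeac8
word = 0xeac8 → big-endian bytes:
  [0]=0xea  [1]=0xc8

ea c8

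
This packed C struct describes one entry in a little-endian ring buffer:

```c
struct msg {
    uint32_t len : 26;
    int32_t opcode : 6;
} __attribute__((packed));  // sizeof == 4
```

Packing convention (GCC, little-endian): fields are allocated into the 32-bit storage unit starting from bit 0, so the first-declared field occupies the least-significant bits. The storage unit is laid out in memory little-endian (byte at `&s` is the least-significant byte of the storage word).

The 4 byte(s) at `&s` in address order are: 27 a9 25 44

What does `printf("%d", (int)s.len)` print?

[0]=0x27 [1]=0xa9 [2]=0x25 [3]=0x44 (little-endian) → word 0x4425a927
len [0+:26] = (word>>0) & 0x3ffffff = 2468135  ←
opcode [26+:6] = (word>>26) & 0x3f = 17

2468135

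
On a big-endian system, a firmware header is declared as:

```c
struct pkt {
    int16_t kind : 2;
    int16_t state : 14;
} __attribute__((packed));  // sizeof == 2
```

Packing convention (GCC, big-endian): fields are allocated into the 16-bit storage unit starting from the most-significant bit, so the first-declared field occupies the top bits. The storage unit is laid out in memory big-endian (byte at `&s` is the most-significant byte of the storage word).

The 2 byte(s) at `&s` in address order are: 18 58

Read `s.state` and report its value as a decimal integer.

[0]=0x18 [1]=0x58 (big-endian) → word 0x1858
kind:2 @ bit 14 → (0x1858>>14)&0x3 = 0x0
state:14 @ bit 0 → (0x1858>>0)&0x3fff = 0x1858  ←
state signed 14b, MSB=0: value = 6232

6232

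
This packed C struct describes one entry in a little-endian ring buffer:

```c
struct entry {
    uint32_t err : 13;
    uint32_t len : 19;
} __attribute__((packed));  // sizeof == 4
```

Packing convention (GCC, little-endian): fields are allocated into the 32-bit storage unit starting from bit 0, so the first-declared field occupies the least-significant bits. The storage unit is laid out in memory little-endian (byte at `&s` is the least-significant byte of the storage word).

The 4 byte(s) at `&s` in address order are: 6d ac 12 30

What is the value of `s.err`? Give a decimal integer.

3181

[0]=0x6d [1]=0xac [2]=0x12 [3]=0x30 (little-endian) → word 0x3012ac6d
err [0+:13] = (word>>0) & 0x1fff = 3181  ←
len [13+:19] = (word>>13) & 0x7ffff = 98453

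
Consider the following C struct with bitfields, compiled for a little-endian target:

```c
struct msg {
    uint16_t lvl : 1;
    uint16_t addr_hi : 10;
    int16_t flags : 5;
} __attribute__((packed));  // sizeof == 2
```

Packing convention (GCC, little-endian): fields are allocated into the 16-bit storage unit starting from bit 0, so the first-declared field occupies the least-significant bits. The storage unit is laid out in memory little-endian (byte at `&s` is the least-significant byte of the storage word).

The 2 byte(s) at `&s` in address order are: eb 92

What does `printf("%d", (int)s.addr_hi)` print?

373

[0]=0xeb [1]=0x92 (little-endian) → word 0x92eb
lvl:1 @ bit 0 → (0x92eb>>0)&0x1 = 0x1
addr_hi:10 @ bit 1 → (0x92eb>>1)&0x3ff = 0x175  ←
flags:5 @ bit 11 → (0x92eb>>11)&0x1f = 0x12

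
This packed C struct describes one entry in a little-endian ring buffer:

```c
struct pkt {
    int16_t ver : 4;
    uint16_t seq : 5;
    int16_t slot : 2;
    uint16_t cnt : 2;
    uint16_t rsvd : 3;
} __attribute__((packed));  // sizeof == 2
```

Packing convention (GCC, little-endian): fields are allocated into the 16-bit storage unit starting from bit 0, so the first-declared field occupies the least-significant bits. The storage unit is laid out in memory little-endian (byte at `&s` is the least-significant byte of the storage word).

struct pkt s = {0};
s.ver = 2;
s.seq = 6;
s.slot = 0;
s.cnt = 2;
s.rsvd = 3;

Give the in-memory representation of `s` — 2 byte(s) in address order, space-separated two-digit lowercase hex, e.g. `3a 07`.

[0+:4] ver=2 & 0xf = 0x2; word=0x0002
[4+:5] seq=6 & 0x1f = 0x6; word=0x0062
[9+:2] slot=0 & 0x3 = 0x0; word=0x0062
[11+:2] cnt=2 & 0x3 = 0x2; word=0x1062
[13+:3] rsvd=3 & 0x7 = 0x3; word=0x7062
word = 0x7062 → little-endian bytes:
  [0]=0x62  [1]=0x70

62 70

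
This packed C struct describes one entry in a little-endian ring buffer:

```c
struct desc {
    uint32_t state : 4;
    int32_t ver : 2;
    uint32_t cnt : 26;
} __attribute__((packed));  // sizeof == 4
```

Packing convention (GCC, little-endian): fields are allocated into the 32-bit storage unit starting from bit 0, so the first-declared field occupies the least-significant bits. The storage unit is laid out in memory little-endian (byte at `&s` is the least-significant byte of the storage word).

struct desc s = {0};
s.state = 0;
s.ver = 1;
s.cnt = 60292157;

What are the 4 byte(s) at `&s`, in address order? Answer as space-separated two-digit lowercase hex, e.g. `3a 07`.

state (4b) val=0 bits=0x0 at bit 0: 0x00000000
ver (2b) val=1 bits=0x1 at bit 4: 0x00000010
cnt (26b) val=60292157 bits=0x397fc3d at bit 6: 0xe5ff0f50
word = 0xe5ff0f50 → little-endian bytes:
  [0]=0x50  [1]=0x0f  [2]=0xff  [3]=0xe5

50 0f ff e5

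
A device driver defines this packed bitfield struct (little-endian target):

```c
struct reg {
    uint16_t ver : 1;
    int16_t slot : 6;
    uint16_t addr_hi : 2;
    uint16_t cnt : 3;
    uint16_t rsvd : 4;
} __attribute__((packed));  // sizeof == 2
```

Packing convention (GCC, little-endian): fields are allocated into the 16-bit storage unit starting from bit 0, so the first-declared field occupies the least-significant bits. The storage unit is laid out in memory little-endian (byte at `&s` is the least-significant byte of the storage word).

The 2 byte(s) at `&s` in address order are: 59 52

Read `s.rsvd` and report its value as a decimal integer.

5

[0]=0x59 [1]=0x52 (little-endian) → word 0x5259
ver:1 @ bit 0 → (0x5259>>0)&0x1 = 0x1
slot:6 @ bit 1 → (0x5259>>1)&0x3f = 0x2c
addr_hi:2 @ bit 7 → (0x5259>>7)&0x3 = 0x0
cnt:3 @ bit 9 → (0x5259>>9)&0x7 = 0x1
rsvd:4 @ bit 12 → (0x5259>>12)&0xf = 0x5  ←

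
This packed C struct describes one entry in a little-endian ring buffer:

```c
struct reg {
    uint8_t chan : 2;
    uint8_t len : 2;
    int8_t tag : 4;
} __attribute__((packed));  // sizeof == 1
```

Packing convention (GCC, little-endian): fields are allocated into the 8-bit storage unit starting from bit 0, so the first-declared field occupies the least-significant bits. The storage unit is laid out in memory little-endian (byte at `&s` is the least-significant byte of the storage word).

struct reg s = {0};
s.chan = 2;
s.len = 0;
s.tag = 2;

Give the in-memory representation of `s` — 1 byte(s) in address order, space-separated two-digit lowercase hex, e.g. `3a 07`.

[0+:2] chan=2 & 0x3 = 0x2; word=0x02
[2+:2] len=0 & 0x3 = 0x0; word=0x02
[4+:4] tag=2 & 0xf = 0x2; word=0x22
word = 0x22 → little-endian bytes:
  [0]=0x22

22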